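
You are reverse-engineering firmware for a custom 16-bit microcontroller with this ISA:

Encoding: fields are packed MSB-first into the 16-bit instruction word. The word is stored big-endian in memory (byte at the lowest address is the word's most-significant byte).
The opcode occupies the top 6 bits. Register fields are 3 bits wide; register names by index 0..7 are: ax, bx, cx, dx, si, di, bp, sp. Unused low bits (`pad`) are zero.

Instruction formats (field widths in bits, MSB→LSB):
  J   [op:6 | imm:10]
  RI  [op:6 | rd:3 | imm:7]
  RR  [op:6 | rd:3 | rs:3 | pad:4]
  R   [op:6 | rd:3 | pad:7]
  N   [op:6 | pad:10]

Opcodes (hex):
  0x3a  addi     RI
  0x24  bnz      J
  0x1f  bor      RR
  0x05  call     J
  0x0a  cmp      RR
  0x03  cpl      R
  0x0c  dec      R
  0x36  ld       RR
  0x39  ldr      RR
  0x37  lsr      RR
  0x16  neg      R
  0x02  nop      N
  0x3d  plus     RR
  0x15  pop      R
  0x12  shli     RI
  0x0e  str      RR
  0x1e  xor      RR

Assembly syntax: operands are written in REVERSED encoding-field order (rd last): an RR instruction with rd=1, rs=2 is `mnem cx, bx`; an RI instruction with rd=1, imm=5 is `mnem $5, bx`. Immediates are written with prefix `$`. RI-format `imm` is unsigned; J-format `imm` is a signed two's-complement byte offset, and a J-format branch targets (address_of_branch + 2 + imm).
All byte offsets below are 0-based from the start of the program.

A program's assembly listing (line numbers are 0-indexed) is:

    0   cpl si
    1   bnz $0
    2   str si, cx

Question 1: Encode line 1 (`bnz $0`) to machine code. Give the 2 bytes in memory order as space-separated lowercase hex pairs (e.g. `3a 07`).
1. bnz fields op=0x24:6|imm=0:10 → word 9000h → 90 00

90 00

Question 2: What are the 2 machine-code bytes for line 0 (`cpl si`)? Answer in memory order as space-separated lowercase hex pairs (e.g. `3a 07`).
L0: cpl op=0x3:6|rd=4:3|pad=0:7 ⇒ 0x0e00 ⇒ big 0e 00

0e 00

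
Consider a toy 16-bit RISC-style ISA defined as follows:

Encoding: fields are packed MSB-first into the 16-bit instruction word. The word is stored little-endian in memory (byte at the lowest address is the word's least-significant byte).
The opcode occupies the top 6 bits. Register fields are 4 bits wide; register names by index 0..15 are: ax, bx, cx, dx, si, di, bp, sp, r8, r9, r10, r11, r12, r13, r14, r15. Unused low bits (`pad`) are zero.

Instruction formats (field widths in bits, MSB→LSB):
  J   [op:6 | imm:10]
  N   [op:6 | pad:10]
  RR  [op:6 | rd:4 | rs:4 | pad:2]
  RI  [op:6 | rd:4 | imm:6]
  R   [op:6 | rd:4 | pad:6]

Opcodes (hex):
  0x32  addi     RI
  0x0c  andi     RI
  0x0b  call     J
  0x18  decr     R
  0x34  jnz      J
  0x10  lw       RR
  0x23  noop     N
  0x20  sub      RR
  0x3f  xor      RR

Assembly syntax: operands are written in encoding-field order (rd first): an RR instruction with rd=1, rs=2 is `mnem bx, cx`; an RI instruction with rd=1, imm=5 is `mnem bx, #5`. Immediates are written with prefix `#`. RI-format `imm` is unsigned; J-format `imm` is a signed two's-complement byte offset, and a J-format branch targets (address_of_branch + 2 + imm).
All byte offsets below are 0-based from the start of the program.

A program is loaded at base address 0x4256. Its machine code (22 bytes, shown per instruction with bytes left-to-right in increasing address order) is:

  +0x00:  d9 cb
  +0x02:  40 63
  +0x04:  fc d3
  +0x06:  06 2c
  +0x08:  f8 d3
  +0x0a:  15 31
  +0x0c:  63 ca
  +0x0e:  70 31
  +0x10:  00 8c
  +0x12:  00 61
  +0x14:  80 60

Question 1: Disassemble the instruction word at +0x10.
noop

+0x10: 00 8c ⇒ word 0x8c00 (little)
  opcode bits[15:10]=0x23: noop/N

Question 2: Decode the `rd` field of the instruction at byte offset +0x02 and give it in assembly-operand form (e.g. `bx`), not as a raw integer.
@+02  little-endian(40 63) = 0x6340
  opcode bits[15:10]=0x18: decr/R
  [9:6] rd=13 = r13

r13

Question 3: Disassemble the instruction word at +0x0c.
addi r9, #35

@+0c  little-endian(63 ca) = 0xca63
  top 6b → 0x32 → addi [RI]
  rd: (w>>6)&0xf=0x9 → r9
  imm: (w>>0)&0x3f=0x23 → #35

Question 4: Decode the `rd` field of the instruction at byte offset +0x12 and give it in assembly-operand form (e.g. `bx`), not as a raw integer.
si

+0x12: 00 61 ⇒ word 0x6100 (little)
  opcode bits[15:10]=0x18: decr/R
  rd: (w>>6)&0xf=0x4 → si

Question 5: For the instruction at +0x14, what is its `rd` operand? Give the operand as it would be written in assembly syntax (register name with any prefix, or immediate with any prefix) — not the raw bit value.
[14] 80 60 → 0x6080
  top 6b → 0x18 → decr [R]
  rd: (w>>6)&0xf=0x2 → cx

cx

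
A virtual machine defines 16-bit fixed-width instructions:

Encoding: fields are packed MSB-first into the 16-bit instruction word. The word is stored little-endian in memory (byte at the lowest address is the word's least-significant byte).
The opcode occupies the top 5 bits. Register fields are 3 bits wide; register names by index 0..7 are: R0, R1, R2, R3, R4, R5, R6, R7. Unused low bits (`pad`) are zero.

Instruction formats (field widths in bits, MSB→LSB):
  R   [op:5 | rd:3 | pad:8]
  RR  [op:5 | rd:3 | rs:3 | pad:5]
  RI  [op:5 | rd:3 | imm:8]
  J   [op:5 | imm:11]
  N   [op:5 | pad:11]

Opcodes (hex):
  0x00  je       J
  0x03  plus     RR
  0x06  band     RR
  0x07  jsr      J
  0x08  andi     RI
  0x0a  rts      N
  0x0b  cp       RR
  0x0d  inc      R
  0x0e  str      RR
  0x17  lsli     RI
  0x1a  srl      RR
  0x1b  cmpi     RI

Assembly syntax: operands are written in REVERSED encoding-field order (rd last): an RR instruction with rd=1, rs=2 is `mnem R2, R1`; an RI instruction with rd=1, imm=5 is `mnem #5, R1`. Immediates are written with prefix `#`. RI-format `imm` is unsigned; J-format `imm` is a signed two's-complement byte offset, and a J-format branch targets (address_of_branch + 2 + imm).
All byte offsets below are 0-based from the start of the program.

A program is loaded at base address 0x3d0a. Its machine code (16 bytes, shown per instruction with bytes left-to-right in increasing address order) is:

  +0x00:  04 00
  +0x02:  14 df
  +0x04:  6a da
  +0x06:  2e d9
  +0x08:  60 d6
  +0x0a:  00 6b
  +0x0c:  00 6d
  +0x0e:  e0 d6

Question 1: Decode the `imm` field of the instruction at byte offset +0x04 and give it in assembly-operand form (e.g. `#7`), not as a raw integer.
off 0x04: read 6a da as little → 0xda6a
  opcode bits[15:11]=0x1b: cmpi/RI
  [10:8] rd=2 = R2
  [7:0] imm=106 = #106

#106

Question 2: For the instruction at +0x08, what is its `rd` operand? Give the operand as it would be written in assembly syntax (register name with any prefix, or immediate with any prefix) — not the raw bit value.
R6

[08] 60 d6 → 0xd660
  opcode bits[15:11]=0x1a: srl/RR
  [10:8] rd=6 = R6
  [7:5] rs=3 = R3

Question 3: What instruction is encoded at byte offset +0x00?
je #4

[00] 04 00 → 0x0004
  op=0x0004>>11=0x0 ⇒ je (J)
  imm: (w>>0)&0x7ff=0x4 → #4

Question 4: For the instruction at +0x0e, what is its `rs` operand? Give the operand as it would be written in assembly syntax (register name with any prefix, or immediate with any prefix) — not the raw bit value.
R7

+0x0e: e0 d6 ⇒ word 0xd6e0 (little)
  opcode bits[15:11]=0x1a: srl/RR
  [10:8] rd=6 = R6
  [7:5] rs=7 = R7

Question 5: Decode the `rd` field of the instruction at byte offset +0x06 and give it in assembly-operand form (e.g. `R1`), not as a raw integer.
[06] 2e d9 → 0xd92e
  top 5b → 0x1b → cmpi [RI]
  rd: (w>>8)&0x7=0x1 → R1
  imm: (w>>0)&0xff=0x2e → #46

R1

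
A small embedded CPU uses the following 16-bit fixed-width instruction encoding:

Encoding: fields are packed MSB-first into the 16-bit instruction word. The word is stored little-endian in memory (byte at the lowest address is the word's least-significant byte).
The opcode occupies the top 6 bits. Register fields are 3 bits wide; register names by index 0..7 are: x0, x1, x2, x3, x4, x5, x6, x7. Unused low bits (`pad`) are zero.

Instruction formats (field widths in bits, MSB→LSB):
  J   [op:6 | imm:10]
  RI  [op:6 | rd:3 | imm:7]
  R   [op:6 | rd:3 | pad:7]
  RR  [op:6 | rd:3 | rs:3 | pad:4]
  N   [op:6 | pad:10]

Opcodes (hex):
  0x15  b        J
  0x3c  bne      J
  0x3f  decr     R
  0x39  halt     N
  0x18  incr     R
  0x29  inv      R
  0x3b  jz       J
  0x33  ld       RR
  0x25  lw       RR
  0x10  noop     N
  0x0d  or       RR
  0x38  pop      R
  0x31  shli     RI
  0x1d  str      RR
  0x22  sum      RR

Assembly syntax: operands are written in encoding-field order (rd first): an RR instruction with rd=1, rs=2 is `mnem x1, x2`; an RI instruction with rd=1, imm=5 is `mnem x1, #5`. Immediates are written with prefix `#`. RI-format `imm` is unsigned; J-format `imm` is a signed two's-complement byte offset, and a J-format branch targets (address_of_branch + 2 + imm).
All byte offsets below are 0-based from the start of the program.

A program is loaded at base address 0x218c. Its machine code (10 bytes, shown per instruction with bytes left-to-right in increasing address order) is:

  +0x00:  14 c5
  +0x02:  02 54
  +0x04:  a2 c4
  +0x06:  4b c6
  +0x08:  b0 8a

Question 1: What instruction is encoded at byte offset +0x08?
off 0x08: read b0 8a as little → 0x8ab0
  op=0x8ab0>>10=0x22 ⇒ sum (RR)
  [9:7] rd=5 = x5
  [6:4] rs=3 = x3

sum x5, x3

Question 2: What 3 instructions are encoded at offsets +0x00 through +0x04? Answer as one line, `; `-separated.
shli x2, #20; b #2; shli x1, #34

@+00  little-endian(14 c5) = 0xc514
  op=0xc514>>10=0x31 ⇒ shli (RI)
  rd@[9:7]=0x2 ⇒ x2
  imm@[6:0]=0x14 ⇒ #20
@+02  little-endian(02 54) = 0x5402
  op=0x5402>>10=0x15 ⇒ b (J)
  imm@[9:0]=0x2 ⇒ #2
@+04  little-endian(a2 c4) = 0xc4a2
  op=0xc4a2>>10=0x31 ⇒ shli (RI)
  rd@[9:7]=0x1 ⇒ x1
  imm@[6:0]=0x22 ⇒ #34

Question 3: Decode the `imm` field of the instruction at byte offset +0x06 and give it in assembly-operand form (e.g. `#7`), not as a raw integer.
#75

@+06  little-endian(4b c6) = 0xc64b
  opcode bits[15:10]=0x31: shli/RI
  [9:7] rd=4 = x4
  [6:0] imm=75 = #75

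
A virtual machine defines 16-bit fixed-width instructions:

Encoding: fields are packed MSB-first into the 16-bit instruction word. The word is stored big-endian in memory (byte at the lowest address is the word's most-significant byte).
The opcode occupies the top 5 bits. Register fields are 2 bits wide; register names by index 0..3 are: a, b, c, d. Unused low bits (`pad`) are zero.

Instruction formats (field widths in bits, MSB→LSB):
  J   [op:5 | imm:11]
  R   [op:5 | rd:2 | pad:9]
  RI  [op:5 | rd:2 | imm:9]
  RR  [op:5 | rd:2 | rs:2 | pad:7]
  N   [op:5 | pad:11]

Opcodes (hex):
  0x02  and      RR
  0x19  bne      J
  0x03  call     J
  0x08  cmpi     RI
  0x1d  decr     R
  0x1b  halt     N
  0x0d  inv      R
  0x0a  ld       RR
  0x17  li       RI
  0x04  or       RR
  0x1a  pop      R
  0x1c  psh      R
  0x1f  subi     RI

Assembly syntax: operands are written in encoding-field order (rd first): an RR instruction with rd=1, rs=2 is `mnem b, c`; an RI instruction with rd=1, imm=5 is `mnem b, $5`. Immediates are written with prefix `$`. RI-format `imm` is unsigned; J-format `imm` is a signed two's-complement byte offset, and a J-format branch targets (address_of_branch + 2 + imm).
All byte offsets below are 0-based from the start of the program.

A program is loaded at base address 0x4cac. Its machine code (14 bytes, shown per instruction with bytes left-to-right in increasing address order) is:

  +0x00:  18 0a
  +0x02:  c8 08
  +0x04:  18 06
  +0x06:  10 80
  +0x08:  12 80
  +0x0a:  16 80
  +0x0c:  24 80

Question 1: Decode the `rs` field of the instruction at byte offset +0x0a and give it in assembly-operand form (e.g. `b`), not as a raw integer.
+0x0a: 16 80 ⇒ word 0x1680 (big)
  top 5b → 0x2 → and [RR]
  rd: (w>>9)&0x3=0x3 → d
  rs: (w>>7)&0x3=0x1 → b

b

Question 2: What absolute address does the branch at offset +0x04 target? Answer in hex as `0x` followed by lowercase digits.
off 0x04: read 18 06 as big → 0x1806
  op=0x1806>>11=0x3 ⇒ call (J)
  [10:0] imm=6 = $6
  target = base 0x4cac + off 0x04 + 2 + imm 6 = 0x4cb8

0x4cb8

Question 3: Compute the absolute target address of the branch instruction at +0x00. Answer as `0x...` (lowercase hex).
off 0x00: read 18 0a as big → 0x180a
  opcode bits[15:11]=0x3: call/J
  [10:0] imm=10 = $10
  target = base 0x4cac + off 0x00 + 2 + imm 10 = 0x4cb8

0x4cb8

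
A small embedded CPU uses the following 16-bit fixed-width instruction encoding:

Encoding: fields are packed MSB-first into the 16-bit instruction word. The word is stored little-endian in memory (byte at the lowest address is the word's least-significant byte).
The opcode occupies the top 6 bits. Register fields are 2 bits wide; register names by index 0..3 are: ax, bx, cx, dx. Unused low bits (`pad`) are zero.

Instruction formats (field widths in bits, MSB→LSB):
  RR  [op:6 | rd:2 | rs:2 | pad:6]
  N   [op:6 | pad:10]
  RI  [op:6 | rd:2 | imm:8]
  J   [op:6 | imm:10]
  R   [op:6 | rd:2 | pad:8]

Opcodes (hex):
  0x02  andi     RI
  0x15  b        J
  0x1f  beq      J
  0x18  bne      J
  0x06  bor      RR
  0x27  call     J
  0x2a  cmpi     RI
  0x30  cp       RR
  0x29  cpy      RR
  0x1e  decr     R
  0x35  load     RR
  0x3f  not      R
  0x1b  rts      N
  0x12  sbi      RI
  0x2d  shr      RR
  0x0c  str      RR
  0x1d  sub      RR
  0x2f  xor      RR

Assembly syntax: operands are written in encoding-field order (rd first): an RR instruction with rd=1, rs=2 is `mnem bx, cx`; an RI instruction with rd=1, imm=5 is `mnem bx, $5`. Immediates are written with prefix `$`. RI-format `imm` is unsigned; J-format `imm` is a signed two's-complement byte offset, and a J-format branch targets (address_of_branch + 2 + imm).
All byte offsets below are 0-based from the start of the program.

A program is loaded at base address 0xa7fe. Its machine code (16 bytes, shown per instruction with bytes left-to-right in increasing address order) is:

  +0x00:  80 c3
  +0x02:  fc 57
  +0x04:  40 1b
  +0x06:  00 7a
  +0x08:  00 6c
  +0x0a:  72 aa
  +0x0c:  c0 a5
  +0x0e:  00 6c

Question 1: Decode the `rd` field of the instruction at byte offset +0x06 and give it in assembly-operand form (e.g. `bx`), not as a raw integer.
+0x06: 00 7a ⇒ word 0x7a00 (little)
  op=0x7a00>>10=0x1e ⇒ decr (R)
  [9:8] rd=2 = cx

cx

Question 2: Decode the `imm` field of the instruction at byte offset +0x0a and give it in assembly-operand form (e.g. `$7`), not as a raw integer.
+0x0a: 72 aa ⇒ word 0xaa72 (little)
  top 6b → 0x2a → cmpi [RI]
  rd: (w>>8)&0x3=0x2 → cx
  imm: (w>>0)&0xff=0x72 → $114

$114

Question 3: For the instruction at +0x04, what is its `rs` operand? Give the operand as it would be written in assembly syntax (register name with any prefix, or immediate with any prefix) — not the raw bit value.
bx

@+04  little-endian(40 1b) = 0x1b40
  top 6b → 0x6 → bor [RR]
  rd@[9:8]=0x3 ⇒ dx
  rs@[7:6]=0x1 ⇒ bx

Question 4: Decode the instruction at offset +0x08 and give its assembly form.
[08] 00 6c → 0x6c00
  op=0x6c00>>10=0x1b ⇒ rts (N)

rts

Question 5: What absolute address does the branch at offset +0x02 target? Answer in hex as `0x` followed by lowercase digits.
off 0x02: read fc 57 as little → 0x57fc
  top 6b → 0x15 → b [J]
  [9:0] imm=1020 (s10→-4) = $-4
  target = base 0xa7fe + off 0x02 + 2 + imm -4 = 0xa7fe

0xa7fe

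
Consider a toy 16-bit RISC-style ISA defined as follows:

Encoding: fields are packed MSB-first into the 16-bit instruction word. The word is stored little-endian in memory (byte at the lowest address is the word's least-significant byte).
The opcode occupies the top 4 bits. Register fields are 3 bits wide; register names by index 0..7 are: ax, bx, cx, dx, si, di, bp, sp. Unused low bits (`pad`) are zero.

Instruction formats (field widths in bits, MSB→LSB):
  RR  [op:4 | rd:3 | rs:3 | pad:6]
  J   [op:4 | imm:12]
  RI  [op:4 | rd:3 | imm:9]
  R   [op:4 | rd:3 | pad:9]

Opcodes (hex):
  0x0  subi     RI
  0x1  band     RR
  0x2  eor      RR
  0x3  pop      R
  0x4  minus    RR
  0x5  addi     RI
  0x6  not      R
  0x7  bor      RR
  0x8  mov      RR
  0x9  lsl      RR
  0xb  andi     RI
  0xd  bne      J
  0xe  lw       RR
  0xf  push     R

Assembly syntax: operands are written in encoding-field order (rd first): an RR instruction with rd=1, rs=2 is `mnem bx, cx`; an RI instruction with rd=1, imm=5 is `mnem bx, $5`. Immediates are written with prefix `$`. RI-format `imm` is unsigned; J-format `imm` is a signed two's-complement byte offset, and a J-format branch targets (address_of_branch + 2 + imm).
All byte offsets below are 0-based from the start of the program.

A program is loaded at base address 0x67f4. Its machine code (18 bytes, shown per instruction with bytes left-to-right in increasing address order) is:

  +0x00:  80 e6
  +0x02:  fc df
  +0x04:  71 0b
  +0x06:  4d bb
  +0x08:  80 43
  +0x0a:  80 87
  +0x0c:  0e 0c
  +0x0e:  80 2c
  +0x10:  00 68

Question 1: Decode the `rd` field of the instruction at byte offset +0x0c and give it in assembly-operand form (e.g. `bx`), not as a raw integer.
bp

@+0c  little-endian(0e 0c) = 0x0c0e
  top 4b → 0x0 → subi [RI]
  rd@[11:9]=0x6 ⇒ bp
  imm@[8:0]=0xe ⇒ $14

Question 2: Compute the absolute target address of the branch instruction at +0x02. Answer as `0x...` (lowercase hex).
0x67f4

+0x02: fc df ⇒ word 0xdffc (little)
  opcode bits[15:12]=0xd: bne/J
  [11:0] imm=4092 (s12→-4) = $-4
  target = base 0x67f4 + off 0x02 + 2 + imm -4 = 0x67f4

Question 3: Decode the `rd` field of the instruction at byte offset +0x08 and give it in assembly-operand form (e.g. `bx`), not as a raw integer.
bx

@+08  little-endian(80 43) = 0x4380
  opcode bits[15:12]=0x4: minus/RR
  rd: (w>>9)&0x7=0x1 → bx
  rs: (w>>6)&0x7=0x6 → bp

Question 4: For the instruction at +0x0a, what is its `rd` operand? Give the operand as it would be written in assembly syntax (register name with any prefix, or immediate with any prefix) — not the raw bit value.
dx

@+0a  little-endian(80 87) = 0x8780
  op=0x8780>>12=0x8 ⇒ mov (RR)
  rd: (w>>9)&0x7=0x3 → dx
  rs: (w>>6)&0x7=0x6 → bp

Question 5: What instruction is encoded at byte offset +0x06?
andi di, $333

@+06  little-endian(4d bb) = 0xbb4d
  top 4b → 0xb → andi [RI]
  rd: (w>>9)&0x7=0x5 → di
  imm: (w>>0)&0x1ff=0x14d → $333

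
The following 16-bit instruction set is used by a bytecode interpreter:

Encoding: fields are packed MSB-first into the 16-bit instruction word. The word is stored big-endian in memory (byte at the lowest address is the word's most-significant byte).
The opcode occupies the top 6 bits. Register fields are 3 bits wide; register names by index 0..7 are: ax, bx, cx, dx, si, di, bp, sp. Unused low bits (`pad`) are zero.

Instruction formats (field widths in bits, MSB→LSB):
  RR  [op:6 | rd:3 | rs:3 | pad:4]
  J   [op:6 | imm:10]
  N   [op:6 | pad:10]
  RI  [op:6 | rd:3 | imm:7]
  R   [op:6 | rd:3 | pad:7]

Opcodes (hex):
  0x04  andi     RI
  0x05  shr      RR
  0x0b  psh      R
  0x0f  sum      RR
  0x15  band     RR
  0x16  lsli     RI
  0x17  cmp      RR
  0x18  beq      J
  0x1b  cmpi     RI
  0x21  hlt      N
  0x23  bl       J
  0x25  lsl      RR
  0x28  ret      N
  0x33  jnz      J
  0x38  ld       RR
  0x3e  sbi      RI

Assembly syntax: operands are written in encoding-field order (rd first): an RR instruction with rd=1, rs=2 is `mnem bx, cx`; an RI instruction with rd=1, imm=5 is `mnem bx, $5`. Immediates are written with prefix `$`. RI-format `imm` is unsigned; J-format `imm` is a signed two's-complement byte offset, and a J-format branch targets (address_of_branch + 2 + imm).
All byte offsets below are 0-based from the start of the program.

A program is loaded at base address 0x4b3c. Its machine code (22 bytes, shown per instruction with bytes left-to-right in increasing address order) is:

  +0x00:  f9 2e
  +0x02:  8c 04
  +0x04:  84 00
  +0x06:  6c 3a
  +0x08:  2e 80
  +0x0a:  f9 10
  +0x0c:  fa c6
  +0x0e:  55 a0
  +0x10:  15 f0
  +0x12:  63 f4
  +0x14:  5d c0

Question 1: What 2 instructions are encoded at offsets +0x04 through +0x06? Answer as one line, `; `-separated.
hlt; cmpi ax, $58

[04] 84 00 → 0x8400
  op=0x8400>>10=0x21 ⇒ hlt (N)
[06] 6c 3a → 0x6c3a
  op=0x6c3a>>10=0x1b ⇒ cmpi (RI)
  rd: (w>>7)&0x7=0x0 → ax
  imm: (w>>0)&0x7f=0x3a → $58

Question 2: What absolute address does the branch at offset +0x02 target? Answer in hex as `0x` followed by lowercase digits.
0x4b44

[02] 8c 04 → 0x8c04
  top 6b → 0x23 → bl [J]
  [9:0] imm=4 = $4
  target = base 0x4b3c + off 0x02 + 2 + imm 4 = 0x4b44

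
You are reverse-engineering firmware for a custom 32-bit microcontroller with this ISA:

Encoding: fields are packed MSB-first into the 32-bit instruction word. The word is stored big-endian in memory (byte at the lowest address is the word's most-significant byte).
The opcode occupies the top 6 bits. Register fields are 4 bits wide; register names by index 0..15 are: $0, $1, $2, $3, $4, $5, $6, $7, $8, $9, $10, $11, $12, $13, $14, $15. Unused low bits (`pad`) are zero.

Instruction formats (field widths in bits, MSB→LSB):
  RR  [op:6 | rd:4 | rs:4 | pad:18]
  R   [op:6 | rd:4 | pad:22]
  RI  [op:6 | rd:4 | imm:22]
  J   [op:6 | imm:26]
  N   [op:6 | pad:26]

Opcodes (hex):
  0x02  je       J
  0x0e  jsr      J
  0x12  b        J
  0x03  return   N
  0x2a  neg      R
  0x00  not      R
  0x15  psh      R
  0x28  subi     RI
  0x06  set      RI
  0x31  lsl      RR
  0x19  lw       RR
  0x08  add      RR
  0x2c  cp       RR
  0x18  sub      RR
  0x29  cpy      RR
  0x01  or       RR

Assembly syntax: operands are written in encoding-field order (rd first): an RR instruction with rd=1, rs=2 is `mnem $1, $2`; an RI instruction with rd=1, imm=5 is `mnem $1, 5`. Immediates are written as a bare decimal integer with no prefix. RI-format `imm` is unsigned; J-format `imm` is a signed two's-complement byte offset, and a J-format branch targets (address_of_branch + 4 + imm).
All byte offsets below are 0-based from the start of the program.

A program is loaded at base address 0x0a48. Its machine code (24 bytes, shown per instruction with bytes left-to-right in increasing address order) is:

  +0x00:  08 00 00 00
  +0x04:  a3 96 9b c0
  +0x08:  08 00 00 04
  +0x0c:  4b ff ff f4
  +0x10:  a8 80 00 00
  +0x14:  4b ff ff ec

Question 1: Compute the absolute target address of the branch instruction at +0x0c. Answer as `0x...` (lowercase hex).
0x0a4c

[0c] 4b ff ff f4 → 0x4bfffff4
  top 6b → 0x12 → b [J]
  imm@[25:0]=0x3fffff4 (s26→-12) ⇒ -12
  target = base 0x0a48 + off 0x0c + 4 + imm -12 = 0x0a4c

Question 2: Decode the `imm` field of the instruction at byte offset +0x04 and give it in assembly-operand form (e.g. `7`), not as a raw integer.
1481664

off 0x04: read a3 96 9b c0 as big → 0xa3969bc0
  opcode bits[31:26]=0x28: subi/RI
  rd: (w>>22)&0xf=0xe → $14
  imm: (w>>0)&0x3fffff=0x169bc0 → 1481664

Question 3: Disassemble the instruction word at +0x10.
[10] a8 80 00 00 → 0xa8800000
  op=0xa8800000>>26=0x2a ⇒ neg (R)
  [25:22] rd=2 = $2

neg $2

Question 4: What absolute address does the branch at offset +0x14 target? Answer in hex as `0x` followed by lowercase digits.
@+14  big-endian(4b ff ff ec) = 0x4bffffec
  opcode bits[31:26]=0x12: b/J
  imm@[25:0]=0x3ffffec (s26→-20) ⇒ -20
  target = base 0x0a48 + off 0x14 + 4 + imm -20 = 0x0a4c

0x0a4c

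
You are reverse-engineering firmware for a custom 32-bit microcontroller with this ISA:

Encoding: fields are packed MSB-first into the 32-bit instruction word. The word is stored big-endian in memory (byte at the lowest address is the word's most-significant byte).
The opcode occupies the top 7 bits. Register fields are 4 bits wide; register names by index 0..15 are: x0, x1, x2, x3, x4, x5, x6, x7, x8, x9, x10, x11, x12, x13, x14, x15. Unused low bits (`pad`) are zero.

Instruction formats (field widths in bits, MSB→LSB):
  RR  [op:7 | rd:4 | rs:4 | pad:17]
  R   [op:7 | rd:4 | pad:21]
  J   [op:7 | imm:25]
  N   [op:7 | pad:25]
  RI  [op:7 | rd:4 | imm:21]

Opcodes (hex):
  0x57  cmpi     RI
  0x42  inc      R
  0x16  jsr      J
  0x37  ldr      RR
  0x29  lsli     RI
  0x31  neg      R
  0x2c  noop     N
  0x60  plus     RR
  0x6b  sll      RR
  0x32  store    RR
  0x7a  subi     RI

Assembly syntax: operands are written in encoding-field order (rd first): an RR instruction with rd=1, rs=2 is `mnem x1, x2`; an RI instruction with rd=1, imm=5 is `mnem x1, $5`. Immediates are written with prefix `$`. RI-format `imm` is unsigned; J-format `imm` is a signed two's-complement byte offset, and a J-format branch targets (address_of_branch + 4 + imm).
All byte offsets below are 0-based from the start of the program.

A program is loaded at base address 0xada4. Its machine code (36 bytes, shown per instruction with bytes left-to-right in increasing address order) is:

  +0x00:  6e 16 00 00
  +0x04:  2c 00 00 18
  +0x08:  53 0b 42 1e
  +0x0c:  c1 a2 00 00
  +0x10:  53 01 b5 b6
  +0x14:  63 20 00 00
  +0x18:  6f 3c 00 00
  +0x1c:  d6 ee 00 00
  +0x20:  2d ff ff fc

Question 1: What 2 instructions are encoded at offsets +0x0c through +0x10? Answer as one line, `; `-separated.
@+0c  big-endian(c1 a2 00 00) = 0xc1a20000
  opcode bits[31:25]=0x60: plus/RR
  [24:21] rd=13 = x13
  [20:17] rs=1 = x1
@+10  big-endian(53 01 b5 b6) = 0x5301b5b6
  opcode bits[31:25]=0x29: lsli/RI
  [24:21] rd=8 = x8
  [20:0] imm=112054 = $112054

plus x13, x1; lsli x8, $112054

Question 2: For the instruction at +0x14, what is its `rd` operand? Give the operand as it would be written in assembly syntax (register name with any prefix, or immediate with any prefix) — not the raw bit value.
@+14  big-endian(63 20 00 00) = 0x63200000
  top 7b → 0x31 → neg [R]
  rd: (w>>21)&0xf=0x9 → x9

x9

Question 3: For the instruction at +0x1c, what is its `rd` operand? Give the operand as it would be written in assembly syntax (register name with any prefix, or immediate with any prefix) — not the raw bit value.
@+1c  big-endian(d6 ee 00 00) = 0xd6ee0000
  opcode bits[31:25]=0x6b: sll/RR
  rd: (w>>21)&0xf=0x7 → x7
  rs: (w>>17)&0xf=0x7 → x7

x7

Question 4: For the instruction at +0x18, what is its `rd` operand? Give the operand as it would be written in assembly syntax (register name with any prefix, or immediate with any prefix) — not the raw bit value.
x9

[18] 6f 3c 00 00 → 0x6f3c0000
  op=0x6f3c0000>>25=0x37 ⇒ ldr (RR)
  [24:21] rd=9 = x9
  [20:17] rs=14 = x14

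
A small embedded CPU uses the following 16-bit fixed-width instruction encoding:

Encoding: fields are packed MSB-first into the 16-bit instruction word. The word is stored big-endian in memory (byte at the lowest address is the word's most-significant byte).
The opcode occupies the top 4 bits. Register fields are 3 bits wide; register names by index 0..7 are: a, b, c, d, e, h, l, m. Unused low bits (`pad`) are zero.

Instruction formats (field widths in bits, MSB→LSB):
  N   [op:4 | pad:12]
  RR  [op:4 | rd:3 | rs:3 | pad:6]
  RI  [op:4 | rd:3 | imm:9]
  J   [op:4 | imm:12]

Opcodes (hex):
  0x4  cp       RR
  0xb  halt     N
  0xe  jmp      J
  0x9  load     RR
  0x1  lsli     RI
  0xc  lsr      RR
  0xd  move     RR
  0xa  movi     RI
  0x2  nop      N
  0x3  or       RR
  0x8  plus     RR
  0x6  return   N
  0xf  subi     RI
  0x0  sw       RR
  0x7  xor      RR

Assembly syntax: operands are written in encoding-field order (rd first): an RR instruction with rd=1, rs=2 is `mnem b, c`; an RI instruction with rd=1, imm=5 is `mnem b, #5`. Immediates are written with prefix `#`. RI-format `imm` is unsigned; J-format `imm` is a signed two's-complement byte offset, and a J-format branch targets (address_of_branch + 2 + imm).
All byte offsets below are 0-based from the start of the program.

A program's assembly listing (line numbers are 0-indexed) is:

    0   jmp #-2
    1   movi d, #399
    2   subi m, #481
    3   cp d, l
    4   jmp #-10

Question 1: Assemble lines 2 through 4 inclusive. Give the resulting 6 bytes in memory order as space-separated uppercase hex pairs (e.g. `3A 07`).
FF E1 47 80 EF F6

2. subi fields op=0xf:4|rd=7:3|imm=481:9 → word ffe1h → ff e1
3. cp fields op=0x4:4|rd=3:3|rs=6:3|pad=0:6 → word 4780h → 47 80
4. jmp fields op=0xe:4|imm=-10:12 → word eff6h → ef f6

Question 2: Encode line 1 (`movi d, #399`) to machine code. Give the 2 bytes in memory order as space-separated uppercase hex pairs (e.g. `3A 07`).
A7 8F

line 1 (movi): pack op=0xa:4|rd=3:3|imm=399:9 = 0xa78f; big→ a7 8f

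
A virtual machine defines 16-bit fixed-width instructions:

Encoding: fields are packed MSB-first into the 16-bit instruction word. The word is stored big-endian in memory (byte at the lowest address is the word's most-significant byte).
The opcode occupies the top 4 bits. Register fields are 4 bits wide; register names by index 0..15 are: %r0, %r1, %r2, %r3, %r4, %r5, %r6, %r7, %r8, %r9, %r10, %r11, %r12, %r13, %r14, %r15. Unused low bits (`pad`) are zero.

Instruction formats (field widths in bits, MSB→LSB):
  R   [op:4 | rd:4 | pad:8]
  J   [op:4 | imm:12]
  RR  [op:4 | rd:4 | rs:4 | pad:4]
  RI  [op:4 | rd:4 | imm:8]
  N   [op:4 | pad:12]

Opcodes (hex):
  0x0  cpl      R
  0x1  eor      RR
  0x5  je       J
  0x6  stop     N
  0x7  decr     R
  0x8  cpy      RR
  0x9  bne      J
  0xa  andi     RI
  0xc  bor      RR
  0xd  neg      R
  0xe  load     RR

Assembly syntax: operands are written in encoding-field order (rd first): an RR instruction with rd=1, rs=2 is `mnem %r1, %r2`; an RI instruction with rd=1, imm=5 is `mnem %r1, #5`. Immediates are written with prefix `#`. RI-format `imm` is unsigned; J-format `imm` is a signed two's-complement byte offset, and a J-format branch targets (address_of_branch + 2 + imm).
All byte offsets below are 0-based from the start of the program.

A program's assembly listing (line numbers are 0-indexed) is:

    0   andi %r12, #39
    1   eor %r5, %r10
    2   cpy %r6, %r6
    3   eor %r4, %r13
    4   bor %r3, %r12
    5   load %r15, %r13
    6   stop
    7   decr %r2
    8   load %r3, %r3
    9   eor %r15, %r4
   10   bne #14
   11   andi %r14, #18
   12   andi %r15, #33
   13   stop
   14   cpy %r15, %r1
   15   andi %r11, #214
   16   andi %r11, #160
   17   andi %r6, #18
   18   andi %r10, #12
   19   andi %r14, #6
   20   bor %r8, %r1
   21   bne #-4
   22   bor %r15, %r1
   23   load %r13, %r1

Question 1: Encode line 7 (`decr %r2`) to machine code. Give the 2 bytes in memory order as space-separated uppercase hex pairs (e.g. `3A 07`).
72 00

7. decr fields op=0x7:4|rd=2:4|pad=0:8 → word 7200h → 72 00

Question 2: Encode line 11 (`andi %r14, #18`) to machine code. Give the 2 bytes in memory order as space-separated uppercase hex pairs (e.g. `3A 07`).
AE 12

line 11 (andi): pack op=0xa:4|rd=14:4|imm=18:8 = 0xae12; big→ ae 12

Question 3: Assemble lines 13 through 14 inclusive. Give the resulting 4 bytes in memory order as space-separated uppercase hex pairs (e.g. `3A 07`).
60 00 8F 10

L13: stop op=0x6:4|pad=0:12 ⇒ 0x6000 ⇒ big 60 00
L14: cpy op=0x8:4|rd=15:4|rs=1:4|pad=0:4 ⇒ 0x8f10 ⇒ big 8f 10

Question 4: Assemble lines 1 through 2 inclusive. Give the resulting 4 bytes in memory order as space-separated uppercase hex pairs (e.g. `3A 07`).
15 A0 86 60

L1: eor op=0x1:4|rd=5:4|rs=10:4|pad=0:4 ⇒ 0x15a0 ⇒ big 15 a0
L2: cpy op=0x8:4|rd=6:4|rs=6:4|pad=0:4 ⇒ 0x8660 ⇒ big 86 60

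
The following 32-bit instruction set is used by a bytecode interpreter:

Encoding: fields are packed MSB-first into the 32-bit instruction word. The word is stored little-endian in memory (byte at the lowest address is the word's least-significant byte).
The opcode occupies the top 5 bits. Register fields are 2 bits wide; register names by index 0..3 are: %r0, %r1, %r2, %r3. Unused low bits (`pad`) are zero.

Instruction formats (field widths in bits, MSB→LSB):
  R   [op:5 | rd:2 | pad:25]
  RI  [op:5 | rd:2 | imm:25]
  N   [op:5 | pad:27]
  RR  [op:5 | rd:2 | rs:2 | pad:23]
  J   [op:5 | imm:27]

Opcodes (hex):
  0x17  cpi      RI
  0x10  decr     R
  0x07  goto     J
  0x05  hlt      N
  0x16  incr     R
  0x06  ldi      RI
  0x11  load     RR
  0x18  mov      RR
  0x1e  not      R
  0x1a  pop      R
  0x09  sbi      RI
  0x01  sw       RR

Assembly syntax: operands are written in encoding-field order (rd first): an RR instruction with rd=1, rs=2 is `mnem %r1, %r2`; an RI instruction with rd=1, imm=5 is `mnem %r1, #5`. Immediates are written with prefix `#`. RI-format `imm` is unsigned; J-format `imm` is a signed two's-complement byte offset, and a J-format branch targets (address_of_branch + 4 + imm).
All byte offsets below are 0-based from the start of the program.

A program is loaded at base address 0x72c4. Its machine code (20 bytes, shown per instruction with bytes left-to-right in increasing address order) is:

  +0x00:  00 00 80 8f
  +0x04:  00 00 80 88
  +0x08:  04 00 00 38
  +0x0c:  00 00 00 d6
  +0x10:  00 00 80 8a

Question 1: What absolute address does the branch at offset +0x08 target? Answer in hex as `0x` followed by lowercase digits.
+0x08: 04 00 00 38 ⇒ word 0x38000004 (little)
  op=0x38000004>>27=0x7 ⇒ goto (J)
  imm@[26:0]=0x4 ⇒ #4
  target = base 0x72c4 + off 0x08 + 4 + imm 4 = 0x72d4

0x72d4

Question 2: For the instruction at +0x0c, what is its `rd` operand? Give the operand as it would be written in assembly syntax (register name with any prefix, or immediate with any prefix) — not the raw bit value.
off 0x0c: read 00 00 00 d6 as little → 0xd6000000
  top 5b → 0x1a → pop [R]
  rd: (w>>25)&0x3=0x3 → %r3

%r3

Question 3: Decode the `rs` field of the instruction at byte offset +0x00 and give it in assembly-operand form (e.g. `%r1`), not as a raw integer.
%r3

@+00  little-endian(00 00 80 8f) = 0x8f800000
  top 5b → 0x11 → load [RR]
  rd@[26:25]=0x3 ⇒ %r3
  rs@[24:23]=0x3 ⇒ %r3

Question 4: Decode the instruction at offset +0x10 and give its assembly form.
[10] 00 00 80 8a → 0x8a800000
  op=0x8a800000>>27=0x11 ⇒ load (RR)
  rd: (w>>25)&0x3=0x1 → %r1
  rs: (w>>23)&0x3=0x1 → %r1

load %r1, %r1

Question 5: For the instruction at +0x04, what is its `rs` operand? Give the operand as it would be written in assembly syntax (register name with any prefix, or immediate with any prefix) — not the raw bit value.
%r1

[04] 00 00 80 88 → 0x88800000
  top 5b → 0x11 → load [RR]
  [26:25] rd=0 = %r0
  [24:23] rs=1 = %r1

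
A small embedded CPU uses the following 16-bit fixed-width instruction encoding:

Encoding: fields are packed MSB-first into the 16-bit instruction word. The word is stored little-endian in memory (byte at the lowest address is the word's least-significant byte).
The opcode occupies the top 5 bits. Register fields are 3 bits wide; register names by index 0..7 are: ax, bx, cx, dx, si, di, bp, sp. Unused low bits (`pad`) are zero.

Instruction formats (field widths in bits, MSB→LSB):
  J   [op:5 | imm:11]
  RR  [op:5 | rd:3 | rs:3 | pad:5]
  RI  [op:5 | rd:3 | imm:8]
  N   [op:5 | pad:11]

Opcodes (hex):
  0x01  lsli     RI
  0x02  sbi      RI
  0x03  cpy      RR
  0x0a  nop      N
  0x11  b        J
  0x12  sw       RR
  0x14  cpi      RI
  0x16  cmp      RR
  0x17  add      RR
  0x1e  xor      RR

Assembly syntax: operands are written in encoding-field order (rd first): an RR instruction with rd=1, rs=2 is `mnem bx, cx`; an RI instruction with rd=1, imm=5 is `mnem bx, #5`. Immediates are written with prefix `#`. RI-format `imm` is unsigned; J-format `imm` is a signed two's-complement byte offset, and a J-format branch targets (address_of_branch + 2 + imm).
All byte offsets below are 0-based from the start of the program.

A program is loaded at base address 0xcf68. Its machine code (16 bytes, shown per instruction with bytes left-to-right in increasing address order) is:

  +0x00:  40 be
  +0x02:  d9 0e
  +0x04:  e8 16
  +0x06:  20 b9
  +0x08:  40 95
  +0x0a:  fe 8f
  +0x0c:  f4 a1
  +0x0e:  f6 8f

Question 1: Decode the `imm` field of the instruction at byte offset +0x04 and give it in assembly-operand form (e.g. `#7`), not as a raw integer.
#232

+0x04: e8 16 ⇒ word 0x16e8 (little)
  top 5b → 0x2 → sbi [RI]
  rd@[10:8]=0x6 ⇒ bp
  imm@[7:0]=0xe8 ⇒ #232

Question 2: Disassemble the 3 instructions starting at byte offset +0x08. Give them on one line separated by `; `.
sw di, cx; b #-2; cpi bx, #244

@+08  little-endian(40 95) = 0x9540
  op=0x9540>>11=0x12 ⇒ sw (RR)
  rd: (w>>8)&0x7=0x5 → di
  rs: (w>>5)&0x7=0x2 → cx
@+0a  little-endian(fe 8f) = 0x8ffe
  op=0x8ffe>>11=0x11 ⇒ b (J)
  imm: (w>>0)&0x7ff=0x7fe (s11→-2) → #-2
@+0c  little-endian(f4 a1) = 0xa1f4
  op=0xa1f4>>11=0x14 ⇒ cpi (RI)
  rd: (w>>8)&0x7=0x1 → bx
  imm: (w>>0)&0xff=0xf4 → #244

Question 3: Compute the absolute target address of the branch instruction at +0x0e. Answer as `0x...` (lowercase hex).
[0e] f6 8f → 0x8ff6
  op=0x8ff6>>11=0x11 ⇒ b (J)
  imm: (w>>0)&0x7ff=0x7f6 (s11→-10) → #-10
  target = base 0xcf68 + off 0x0e + 2 + imm -10 = 0xcf6e

0xcf6e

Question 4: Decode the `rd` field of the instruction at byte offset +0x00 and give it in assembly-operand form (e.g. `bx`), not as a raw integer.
@+00  little-endian(40 be) = 0xbe40
  op=0xbe40>>11=0x17 ⇒ add (RR)
  [10:8] rd=6 = bp
  [7:5] rs=2 = cx

bp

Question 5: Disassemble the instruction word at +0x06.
off 0x06: read 20 b9 as little → 0xb920
  op=0xb920>>11=0x17 ⇒ add (RR)
  [10:8] rd=1 = bx
  [7:5] rs=1 = bx

add bx, bx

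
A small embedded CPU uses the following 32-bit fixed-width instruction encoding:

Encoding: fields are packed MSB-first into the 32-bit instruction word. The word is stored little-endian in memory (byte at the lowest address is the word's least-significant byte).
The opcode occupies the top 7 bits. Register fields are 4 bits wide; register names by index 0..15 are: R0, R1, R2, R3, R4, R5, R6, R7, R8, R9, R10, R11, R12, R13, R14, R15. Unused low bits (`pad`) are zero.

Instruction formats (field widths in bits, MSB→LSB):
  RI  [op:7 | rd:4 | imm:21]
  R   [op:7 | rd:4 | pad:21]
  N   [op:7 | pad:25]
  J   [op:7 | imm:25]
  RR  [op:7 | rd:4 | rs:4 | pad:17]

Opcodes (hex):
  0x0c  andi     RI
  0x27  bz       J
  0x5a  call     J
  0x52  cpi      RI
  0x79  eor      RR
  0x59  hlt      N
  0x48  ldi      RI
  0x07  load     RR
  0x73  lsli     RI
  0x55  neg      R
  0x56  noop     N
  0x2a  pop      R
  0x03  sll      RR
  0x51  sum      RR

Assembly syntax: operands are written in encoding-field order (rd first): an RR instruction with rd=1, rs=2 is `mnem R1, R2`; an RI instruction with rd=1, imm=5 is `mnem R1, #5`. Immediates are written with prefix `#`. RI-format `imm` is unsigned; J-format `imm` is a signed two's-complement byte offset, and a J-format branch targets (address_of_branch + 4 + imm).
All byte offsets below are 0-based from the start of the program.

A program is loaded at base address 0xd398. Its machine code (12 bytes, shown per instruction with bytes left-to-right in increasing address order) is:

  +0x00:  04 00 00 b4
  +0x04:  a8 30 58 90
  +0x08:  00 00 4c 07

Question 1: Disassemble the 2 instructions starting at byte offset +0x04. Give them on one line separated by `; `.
ldi R2, #1585320; sll R10, R6

off 0x04: read a8 30 58 90 as little → 0x905830a8
  top 7b → 0x48 → ldi [RI]
  [24:21] rd=2 = R2
  [20:0] imm=1585320 = #1585320
off 0x08: read 00 00 4c 07 as little → 0x074c0000
  top 7b → 0x3 → sll [RR]
  [24:21] rd=10 = R10
  [20:17] rs=6 = R6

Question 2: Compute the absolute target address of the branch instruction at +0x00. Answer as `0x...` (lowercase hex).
[00] 04 00 00 b4 → 0xb4000004
  opcode bits[31:25]=0x5a: call/J
  [24:0] imm=4 = #4
  target = base 0xd398 + off 0x00 + 4 + imm 4 = 0xd3a0

0xd3a0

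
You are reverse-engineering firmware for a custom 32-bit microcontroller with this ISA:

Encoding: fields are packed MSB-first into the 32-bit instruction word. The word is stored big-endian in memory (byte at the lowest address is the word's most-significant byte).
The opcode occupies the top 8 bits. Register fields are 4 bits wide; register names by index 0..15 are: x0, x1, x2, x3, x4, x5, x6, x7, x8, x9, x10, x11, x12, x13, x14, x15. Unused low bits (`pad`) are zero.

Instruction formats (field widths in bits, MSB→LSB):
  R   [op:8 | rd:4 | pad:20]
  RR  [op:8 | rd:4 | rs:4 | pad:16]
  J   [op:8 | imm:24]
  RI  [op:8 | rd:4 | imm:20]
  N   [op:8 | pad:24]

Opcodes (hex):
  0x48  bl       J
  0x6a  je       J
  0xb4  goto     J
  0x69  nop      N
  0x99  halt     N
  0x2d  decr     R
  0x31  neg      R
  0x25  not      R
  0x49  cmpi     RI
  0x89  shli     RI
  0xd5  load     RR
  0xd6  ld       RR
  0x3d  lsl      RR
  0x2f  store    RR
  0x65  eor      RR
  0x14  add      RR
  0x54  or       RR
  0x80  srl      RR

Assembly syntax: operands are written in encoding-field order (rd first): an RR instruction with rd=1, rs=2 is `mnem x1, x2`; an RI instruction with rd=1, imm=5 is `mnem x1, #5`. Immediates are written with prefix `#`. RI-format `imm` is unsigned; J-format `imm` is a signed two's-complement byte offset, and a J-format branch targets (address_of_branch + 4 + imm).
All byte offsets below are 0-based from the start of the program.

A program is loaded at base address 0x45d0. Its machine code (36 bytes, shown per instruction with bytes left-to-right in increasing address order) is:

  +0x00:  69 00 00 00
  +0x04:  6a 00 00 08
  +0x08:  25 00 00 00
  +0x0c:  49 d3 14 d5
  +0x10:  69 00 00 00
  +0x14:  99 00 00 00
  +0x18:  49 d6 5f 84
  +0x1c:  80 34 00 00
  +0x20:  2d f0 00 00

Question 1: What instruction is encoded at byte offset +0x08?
not x0

off 0x08: read 25 00 00 00 as big → 0x25000000
  opcode bits[31:24]=0x25: not/R
  rd: (w>>20)&0xf=0x0 → x0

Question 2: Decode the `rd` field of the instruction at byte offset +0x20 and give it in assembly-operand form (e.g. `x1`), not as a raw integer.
x15

@+20  big-endian(2d f0 00 00) = 0x2df00000
  opcode bits[31:24]=0x2d: decr/R
  rd@[23:20]=0xf ⇒ x15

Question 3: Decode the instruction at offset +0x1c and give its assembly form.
srl x3, x4

+0x1c: 80 34 00 00 ⇒ word 0x80340000 (big)
  top 8b → 0x80 → srl [RR]
  [23:20] rd=3 = x3
  [19:16] rs=4 = x4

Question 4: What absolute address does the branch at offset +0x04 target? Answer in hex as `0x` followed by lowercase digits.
0x45e0

[04] 6a 00 00 08 → 0x6a000008
  opcode bits[31:24]=0x6a: je/J
  imm@[23:0]=0x8 ⇒ #8
  target = base 0x45d0 + off 0x04 + 4 + imm 8 = 0x45e0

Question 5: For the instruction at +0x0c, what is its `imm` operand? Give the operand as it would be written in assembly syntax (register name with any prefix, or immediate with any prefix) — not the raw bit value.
#201941

[0c] 49 d3 14 d5 → 0x49d314d5
  top 8b → 0x49 → cmpi [RI]
  [23:20] rd=13 = x13
  [19:0] imm=201941 = #201941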